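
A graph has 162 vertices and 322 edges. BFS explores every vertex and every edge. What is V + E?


A full BFS traversal dequeues each vertex once and examines each edge once.
Vertex visits: 162
Edge visits: 322
V + E = 162 + 322 = 484


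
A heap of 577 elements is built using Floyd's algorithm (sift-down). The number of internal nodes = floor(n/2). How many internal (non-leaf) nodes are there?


Leaf nodes occupy roughly half the array.
Sift-down is called for each internal node, starting from the last one.
Internal nodes = floor(n/2) = floor(577/2) = 288


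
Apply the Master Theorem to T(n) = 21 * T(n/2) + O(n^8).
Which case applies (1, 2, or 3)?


The Master Theorem: T(n) = a*T(n/b) + O(n^c)
  a = 21, b = 2, c = 8
log_b(a) = log_2(21) ~ 4.392
Compare b^c with a: 2^8 = 256 > 21, so c > log_b(a).
Since c > log_b(a), Case 3 applies.
T(n) = O(n^8)
Master Theorem case = 3


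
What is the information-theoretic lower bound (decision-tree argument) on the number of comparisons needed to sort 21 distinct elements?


A binary decision tree of height h has at most 2^h leaves and needs at least n! of them, so h >= ceil(log2(n!)).
Compute 21! as a running product:
  x2 = 2, x3 = 6, x4 = 24, x5 = 120
  x6 = 720, x7 = 5040, x8 = 40320, x9 = 362880
  x10 = 3628800, x11 = 39916800, x12 = 479001600, x13 = 6227020800
  x14 = 87178291200, x15 = 1307674368000, x16 = 20922789888000, x17 = 355687428096000
  x18 = 6402373705728000, x19 = 121645100408832000, x20 = 2432902008176640000, x21 = 51090942171709440000
21! = 51090942171709440000
Bracket between powers of 2:
  2^65 = 36893488147419103232 < 51090942171709440000 <= 73786976294838206464 = 2^66
So ceil(log2(21!)) = 66


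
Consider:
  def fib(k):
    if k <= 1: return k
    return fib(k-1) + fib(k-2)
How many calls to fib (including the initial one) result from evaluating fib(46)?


Let C(m) = total calls to evaluate fib(m). Then C(0)=C(1)=1, and
C(m) = 1 + C(m-1) + C(m-2) for m >= 2.
Build the table (each entry = 1 + previous two):
  C(0) = 1
  C(1) = 1
  C(2) = 1 + 1 + 1 = 3
  C(3) = 1 + 3 + 1 = 5
  C(4) = 1 + 5 + 3 = 9
  C(5) = 1 + 9 + 5 = 15
  C(6) = 1 + 15 + 9 = 25
  C(7) = 1 + 25 + 15 = 41
  C(8) = 1 + 41 + 25 = 67
  C(9) = 1 + 67 + 41 = 109
  C(10) = 1 + 109 + 67 = 177
  C(11) = 1 + 177 + 109 = 287
  C(12) = 1 + 287 + 177 = 465
  C(13) = 1 + 465 + 287 = 753
  C(14) = 1 + 753 + 465 = 1219
  C(15) = 1 + 1219 + 753 = 1973
  C(16) = 1 + 1973 + 1219 = 3193
  C(17) = 1 + 3193 + 1973 = 5167
  C(18) = 1 + 5167 + 3193 = 8361
  C(19) = 1 + 8361 + 5167 = 13529
  C(20) = 1 + 13529 + 8361 = 21891
  C(21) = 1 + 21891 + 13529 = 35421
  C(22) = 1 + 35421 + 21891 = 57313
  C(23) = 1 + 57313 + 35421 = 92735
  C(24) = 1 + 92735 + 57313 = 150049
  C(25) = 1 + 150049 + 92735 = 242785
  C(26) = 1 + 242785 + 150049 = 392835
  C(27) = 1 + 392835 + 242785 = 635621
  C(28) = 1 + 635621 + 392835 = 1028457
  C(29) = 1 + 1028457 + 635621 = 1664079
  C(30) = 1 + 1664079 + 1028457 = 2692537
  C(31) = 1 + 2692537 + 1664079 = 4356617
  C(32) = 1 + 4356617 + 2692537 = 7049155
  C(33) = 1 + 7049155 + 4356617 = 11405773
  C(34) = 1 + 11405773 + 7049155 = 18454929
  C(35) = 1 + 18454929 + 11405773 = 29860703
  C(36) = 1 + 29860703 + 18454929 = 48315633
  C(37) = 1 + 48315633 + 29860703 = 78176337
  C(38) = 1 + 78176337 + 48315633 = 126491971
  C(39) = 1 + 126491971 + 78176337 = 204668309
  C(40) = 1 + 204668309 + 126491971 = 331160281
  C(41) = 1 + 331160281 + 204668309 = 535828591
  C(42) = 1 + 535828591 + 331160281 = 866988873
  C(43) = 1 + 866988873 + 535828591 = 1402817465
  C(44) = 1 + 1402817465 + 866988873 = 2269806339
  C(45) = 1 + 2269806339 + 1402817465 = 3672623805
  C(46) = 1 + 3672623805 + 2269806339 = 5942430145
Total calls for fib(46) = 5942430145


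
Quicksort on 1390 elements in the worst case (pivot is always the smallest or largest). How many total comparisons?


In the worst case, each partition step picks the worst pivot:
  Partition 1: 1389 comparisons (n-1 elements to compare)
  Partition 2: 1388 comparisons
  Partition 3: 1387 comparisons
  Partition 4: 1386 comparisons
  Partition 5: 1385 comparisons
  ...
  Last partition: 0 comparisons
Total = (n-1) + (n-2) + ... + 1 + 0 = n*(n-1)/2
= 1390*1389/2 = 965355


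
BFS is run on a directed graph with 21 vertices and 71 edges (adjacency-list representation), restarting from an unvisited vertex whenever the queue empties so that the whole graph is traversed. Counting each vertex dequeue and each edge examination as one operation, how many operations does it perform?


A full BFS traversal dequeues each vertex exactly once and examines each directed edge exactly once.
V = 21 (vertex processing cost)
E = 71 (edge examination cost)
Total operations proportional to V + E = 21 + 71 = 92


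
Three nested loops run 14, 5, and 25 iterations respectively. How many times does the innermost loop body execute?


Loop 1 (outermost): 14 iterations
Loop 2 (middle): 5 iterations per outer
Loop 3 (innermost): 25 iterations per middle
Total = 14 * 5 * 25 = 1750


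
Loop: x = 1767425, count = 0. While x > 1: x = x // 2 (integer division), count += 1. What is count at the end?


The variable x halves each step:
x = 1767425 -> 883712 -> 441856 -> 220928 -> 110464 -> 55232 -> 27616 -> 13808 -> 6904 -> 3452 -> 1726 -> 863 -> 431 -> 215 -> 107 -> 53 -> 26 -> 13 -> 6 -> 3 -> 1
Number of halvings = floor(log2(1767425)) = 20


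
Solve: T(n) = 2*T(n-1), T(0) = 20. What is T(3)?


Unrolling:
T(3) = 2*T(2) = 2^2*T(1) = ... = 2^3*T(0)
= 2^3 * 20
= 8 * 20 = 160


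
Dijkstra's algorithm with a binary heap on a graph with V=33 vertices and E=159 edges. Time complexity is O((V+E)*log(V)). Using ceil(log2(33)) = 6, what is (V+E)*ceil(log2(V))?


Dijkstra with a binary heap: each vertex is extracted once, each edge may relax once.
Each heap operation costs O(log V).
V + E = 33 + 159 = 192
ceil(log2(33)) = 6 (since 2^5 = 32 < 33 <= 64 = 2^6)
Total heap work = (V+E) * ceil(log2(V)) = 192 * 6 = 1152


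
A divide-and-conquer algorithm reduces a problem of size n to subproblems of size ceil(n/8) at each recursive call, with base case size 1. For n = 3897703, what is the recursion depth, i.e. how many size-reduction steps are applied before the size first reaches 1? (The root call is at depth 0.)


Each step divides the size by 8 (rounding up); after k steps the size is ceil(n/8^k), which equals 1 exactly when 8^k >= n.
So the depth is the smallest k with 8^k >= 3897703, i.e. ceil(log_8(3897703)).
8^7 = 2097152 < 3897703 <= 16777216 = 8^8
Recursion depth = 8


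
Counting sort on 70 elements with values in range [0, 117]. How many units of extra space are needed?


Output array size: 70 (to store sorted result)
Count array size: 118 (one slot per possible value, range 0 to 117)
Total extra space = 70 + 118 = 188


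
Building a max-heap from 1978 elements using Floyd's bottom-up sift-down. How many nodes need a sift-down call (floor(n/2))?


In a heap of 1978 elements (0-indexed array):
  Last element index: 1977
  Parent of last element: floor((1977 - 1) / 2) = 988
  Internal nodes: indices 0 to 988
  Count = floor(1978/2) = 989


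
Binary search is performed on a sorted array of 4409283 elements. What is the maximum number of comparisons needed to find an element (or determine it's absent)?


Binary search halves the search space each comparison:
  Step 1: search space = 4409283 -> 2204641
  Step 2: search space = 2204641 -> 1102320
  Step 3: search space = 1102320 -> 551160
  Step 4: search space = 551160 -> 275580
  Step 5: search space = 275580 -> 137790
  Step 6: search space = 137790 -> 68895
  Step 7: search space = 68895 -> 34447
  Step 8: search space = 34447 -> 17223
  Step 9: search space = 17223 -> 8611
  Step 10: search space = 8611 -> 4305
  Step 11: search space = 4305 -> 2152
  Step 12: search space = 2152 -> 1076
  Step 13: search space = 1076 -> 538
  Step 14: search space = 538 -> 269
  Step 15: search space = 269 -> 134
  Step 16: search space = 134 -> 67
  Step 17: search space = 67 -> 33
  Step 18: search space = 33 -> 16
  Step 19: search space = 16 -> 8
  Step 20: search space = 8 -> 4
  Step 21: search space = 4 -> 2
  Step 22: search space = 2 -> 1
  Step 23: search space = 1 (final check)
Maximum comparisons = floor(log2(4409283)) + 1 = 22 + 1 = 23


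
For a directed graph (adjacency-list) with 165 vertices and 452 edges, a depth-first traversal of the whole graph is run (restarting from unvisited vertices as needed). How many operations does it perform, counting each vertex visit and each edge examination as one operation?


A full DFS traversal visits each vertex once and examines each edge once.
V = 165
E = 452
Sum = 165 + 452 = 617


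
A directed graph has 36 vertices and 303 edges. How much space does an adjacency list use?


Adjacency list: one list head per vertex + one entry per edge
Vertex heads: 36
Edge entries: 303
Total = 36 + 303 = 339


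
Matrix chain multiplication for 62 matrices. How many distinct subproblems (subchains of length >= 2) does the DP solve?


Subproblems are indexed by (i, j) where i < j.
Number of such pairs = n*(n-1)/2
= 62 * 61 / 2
= 1891


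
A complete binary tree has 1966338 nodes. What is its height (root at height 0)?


In a complete binary tree, level k holds nodes 2^k .. 2^(k+1)-1 (1-indexed).
Height = floor(log2(n)) = floor(log2(1966338)) = 20
Check: 2^20 = 1048576 <= 1966338 < 2097152 = 2^21


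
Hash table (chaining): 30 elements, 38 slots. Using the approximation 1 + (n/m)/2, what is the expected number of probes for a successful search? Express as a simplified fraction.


Computing expected probes:
alpha = 30/38
= 1 + alpha/2
= 1 + 30/(2*38)
= (2*38 + 30) / (2*38)
= 106/76 = 53/38


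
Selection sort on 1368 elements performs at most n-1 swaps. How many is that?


Each of the 1367 passes places one element in its final position.
Pass 1: swap minimum into position 0
Pass 2: swap minimum of remaining into position 1
...
Pass 1367: last two elements, one swap
Maximum swaps = 1368 - 1 = 1367


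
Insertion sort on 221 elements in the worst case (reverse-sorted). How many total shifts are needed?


In the worst case (reverse-sorted), each element shifts past all previous:
  Element 1: 1 shifts
  Element 2: 2 shifts
  Element 3: 3 shifts
  Element 4: 4 shifts
  Element 5: 5 shifts
  ...
  Element 220: 220 shifts
Total = 1 + 2 + ... + 220
= 221*(221-1)/2 = 24310


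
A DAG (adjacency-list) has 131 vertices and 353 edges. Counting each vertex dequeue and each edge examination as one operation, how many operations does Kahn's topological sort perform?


V = 131 (vertex processing)
E = 353 (edge processing)
V + E = 131 + 353 = 484


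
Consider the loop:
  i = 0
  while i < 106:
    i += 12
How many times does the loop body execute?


Starting at i = 0, each iteration adds 12.
Iterations until i >= 106:
  Iteration 1: i = 0 -> i = 12
  Iteration 2: i = 12 -> i = 24
  Iteration 3: i = 24 -> i = 36
  Iteration 4: i = 36 -> i = 48
  Iteration 5: i = 48 -> i = 60
  Iteration 6: i = 60 -> i = 72
  Iteration 7: i = 72 -> i = 84
  Iteration 8: i = 84 -> i = 96
  ... continuing ...
Total iterations = ceil(106/12) = 9


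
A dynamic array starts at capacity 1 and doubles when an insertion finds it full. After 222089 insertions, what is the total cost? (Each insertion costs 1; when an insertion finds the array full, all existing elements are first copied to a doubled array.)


Insertion cost: 222089 (one per element)
Resizes occur just before inserting elements 2, 3, 5, 9, ...
Elements copied at each resize: 1 + 2 + 4 + 8 + 16 + 32 + 64 + 128 + 256 + 512 + 1024 + 2048 + 4096 + 8192 + 16384 + 32768 + 65536 + 131072
Sum of copies = 262143 (geometric series: 2^k - 1)
Total = 222089 + 262143 = 484232


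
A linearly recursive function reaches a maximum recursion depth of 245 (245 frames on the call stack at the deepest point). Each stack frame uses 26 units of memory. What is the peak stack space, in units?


Maximum recursion depth = 245 frames
Memory per frame = 26 units
Total stack space = depth * frame_size
= 245 * 26 = 6370


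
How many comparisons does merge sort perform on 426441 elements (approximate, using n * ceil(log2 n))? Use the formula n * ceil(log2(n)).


Recursion depth: ceil(log2(426441)) = 19
Each recursion level merges n = 426441 elements
Total = 426441 * 19 = 8102379


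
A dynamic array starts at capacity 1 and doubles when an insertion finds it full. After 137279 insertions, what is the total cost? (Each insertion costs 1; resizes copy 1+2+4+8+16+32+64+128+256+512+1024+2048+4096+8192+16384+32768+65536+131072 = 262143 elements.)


Insertion cost: 137279 (one per element)
Resizes occur just before inserting elements 2, 3, 5, 9, ...
Elements copied at each resize: 1 + 2 + 4 + 8 + 16 + 32 + 64 + 128 + 256 + 512 + 1024 + 2048 + 4096 + 8192 + 16384 + 32768 + 65536 + 131072
Sum of copies = 262143 (geometric series: 2^k - 1)
Total = 137279 + 262143 = 399422


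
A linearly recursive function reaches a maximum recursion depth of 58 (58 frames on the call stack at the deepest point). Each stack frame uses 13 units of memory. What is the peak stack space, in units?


Maximum recursion depth = 58 frames
Memory per frame = 13 units
Total stack space = depth * frame_size
= 58 * 13 = 754


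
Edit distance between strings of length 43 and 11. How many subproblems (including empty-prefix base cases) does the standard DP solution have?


The table includes base cases (empty prefixes).
Rows: (m+1) = 44
Columns: (n+1) = 12
Total = 44 * 12 = 528


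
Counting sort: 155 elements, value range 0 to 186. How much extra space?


n = 155 (output array)
k = 187 (count array for 187 distinct values)
Extra space = 155 + 187 = 342


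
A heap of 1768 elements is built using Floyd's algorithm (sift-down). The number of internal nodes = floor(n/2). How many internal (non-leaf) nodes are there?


Leaf nodes occupy roughly half the array.
Sift-down is called for each internal node, starting from the last one.
Internal nodes = floor(n/2) = floor(1768/2) = 884


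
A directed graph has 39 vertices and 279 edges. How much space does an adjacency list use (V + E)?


Adjacency list: one list head per vertex + one entry per edge
Vertex heads: 39
Edge entries: 279
Total = 39 + 279 = 318


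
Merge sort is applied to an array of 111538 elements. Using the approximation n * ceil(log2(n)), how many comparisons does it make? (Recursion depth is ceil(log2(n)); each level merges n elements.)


Merge sort divides the array into halves recursively.
Number of levels = ceil(log2(111538)) = 17
At each level, approximately n = 111538 comparisons are needed for merging.
Total comparisons ~ n * ceil(log2(n)) = 111538 * 17 = 1896146


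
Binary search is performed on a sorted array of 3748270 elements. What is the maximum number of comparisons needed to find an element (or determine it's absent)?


Binary search halves the search space each comparison:
  Step 1: search space = 3748270 -> 1874135
  Step 2: search space = 1874135 -> 937067
  Step 3: search space = 937067 -> 468533
  Step 4: search space = 468533 -> 234266
  Step 5: search space = 234266 -> 117133
  Step 6: search space = 117133 -> 58566
  Step 7: search space = 58566 -> 29283
  Step 8: search space = 29283 -> 14641
  Step 9: search space = 14641 -> 7320
  Step 10: search space = 7320 -> 3660
  Step 11: search space = 3660 -> 1830
  Step 12: search space = 1830 -> 915
  Step 13: search space = 915 -> 457
  Step 14: search space = 457 -> 228
  Step 15: search space = 228 -> 114
  Step 16: search space = 114 -> 57
  Step 17: search space = 57 -> 28
  Step 18: search space = 28 -> 14
  Step 19: search space = 14 -> 7
  Step 20: search space = 7 -> 3
  Step 21: search space = 3 -> 1
  Step 22: search space = 1 (final check)
Maximum comparisons = floor(log2(3748270)) + 1 = 21 + 1 = 22


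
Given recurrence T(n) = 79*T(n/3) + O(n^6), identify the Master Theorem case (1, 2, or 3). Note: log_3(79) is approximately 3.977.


Master Theorem parameters: a=79, b=3, c=6
log_b(a) = 3.977
Compare b^c with a: 3^6 = 729 > 79, so c > log_b(a).
Comparing c=6 vs log_b(a)=3.977:
6 > 3.977 => Case 3
Result: T(n) = O(n^6)
Master Theorem case = 3


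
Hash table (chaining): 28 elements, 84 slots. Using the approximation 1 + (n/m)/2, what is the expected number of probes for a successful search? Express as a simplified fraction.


Computing expected probes:
alpha = 28/84
= 1 + alpha/2
= 1 + 28/(2*84)
= (2*84 + 28) / (2*84)
= 196/168 = 7/6


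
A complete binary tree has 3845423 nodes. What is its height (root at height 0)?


In a complete binary tree, level k holds nodes 2^k .. 2^(k+1)-1 (1-indexed).
Height = floor(log2(n)) = floor(log2(3845423)) = 21
Check: 2^21 = 2097152 <= 3845423 < 4194304 = 2^22


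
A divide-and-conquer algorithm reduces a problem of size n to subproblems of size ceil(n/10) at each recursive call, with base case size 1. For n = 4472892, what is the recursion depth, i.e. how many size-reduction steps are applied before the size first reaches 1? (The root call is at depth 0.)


Each step divides the size by 10 (rounding up); after k steps the size is ceil(n/10^k), which equals 1 exactly when 10^k >= n.
So the depth is the smallest k with 10^k >= 4472892, i.e. ceil(log_10(4472892)).
10^6 = 1000000 < 4472892 <= 10000000 = 10^7
Recursion depth = 7


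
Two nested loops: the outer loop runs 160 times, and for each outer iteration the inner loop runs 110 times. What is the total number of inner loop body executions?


Outer loop: 160 iterations
Inner loop: 110 iterations per outer iteration
Total = 160 * 110 = 17600


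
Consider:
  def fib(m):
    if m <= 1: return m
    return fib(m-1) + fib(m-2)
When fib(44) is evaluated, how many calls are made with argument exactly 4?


Let N(m) = number of times fib(m) is called while evaluating fib(44).
N(44) = 1 (the initial call).
N(43) = 1 (only fib(44) calls it).
For 1 <= m <= 42: fib(m) is called by fib(m+1) and fib(m+2), so
  N(m) = N(m+1) + N(m+2).
fib(0) is called only by fib(2), so N(0) = N(2).
Walk down from m=44:
  N(44)=1, N(43)=1, N(42)=2, N(41)=3, N(40)=5, N(39)=8, N(38)=13, N(37)=21, N(36)=34, N(35)=55, N(34)=89, N(33)=144, N(32)=233, N(31)=377, N(30)=610, N(29)=987, N(28)=1597, N(27)=2584, N(26)=4181, N(25)=6765, N(24)=10946, N(23)=17711, N(22)=28657, N(21)=46368, N(20)=75025, N(19)=121393, N(18)=196418, N(17)=317811, N(16)=514229, N(15)=832040, N(14)=1346269, N(13)=2178309, N(12)=3524578, N(11)=5702887, N(10)=9227465, N(9)=14930352, N(8)=24157817, N(7)=39088169, N(6)=63245986, N(5)=102334155, N(4)=165580141
N(4) = 165580141


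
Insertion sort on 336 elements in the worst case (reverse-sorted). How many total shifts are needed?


In the worst case (reverse-sorted), each element shifts past all previous:
  Element 1: 1 shifts
  Element 2: 2 shifts
  Element 3: 3 shifts
  Element 4: 4 shifts
  Element 5: 5 shifts
  ...
  Element 335: 335 shifts
Total = 1 + 2 + ... + 335
= 336*(336-1)/2 = 56280


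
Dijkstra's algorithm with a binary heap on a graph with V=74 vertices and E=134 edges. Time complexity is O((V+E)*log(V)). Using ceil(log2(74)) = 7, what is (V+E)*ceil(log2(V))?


Dijkstra with a binary heap: each vertex is extracted once, each edge may relax once.
Each heap operation costs O(log V).
V + E = 74 + 134 = 208
ceil(log2(74)) = 7 (since 2^6 = 64 < 74 <= 128 = 2^7)
Total heap work = (V+E) * ceil(log2(V)) = 208 * 7 = 1456


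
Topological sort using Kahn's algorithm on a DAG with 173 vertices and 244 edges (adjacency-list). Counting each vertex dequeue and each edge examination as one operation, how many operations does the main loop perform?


Kahn's algorithm:
  1. Compute in-degrees: O(V + E)
  2. Process queue: each vertex dequeued once (O(V))
     each edge examined once (O(E))
Total = V + E = 173 + 244 = 417


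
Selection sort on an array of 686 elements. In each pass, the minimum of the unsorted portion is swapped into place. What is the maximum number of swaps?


Selection sort performs one swap per pass:
  Pass 1: find min in positions 0 to 685, swap with position 0
  Pass 2: find min in positions 1 to 685, swap with position 1
  Pass 3: find min in positions 2 to 685, swap with position 2
  Pass 4: find min in positions 3 to 685, swap with position 3
  Pass 5: find min in positions 4 to 685, swap with position 4
  ... (680 more passes)
Total passes (and swaps) = n - 1 = 686 - 1 = 685


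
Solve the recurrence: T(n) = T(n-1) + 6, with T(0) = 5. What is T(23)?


Unrolling the recurrence:
T(23) = T(22) + 6
       = T(21) + 6 + 6
       = T(20) + 6*3
       ...
       = T(0) + 6*23
       = 5 + 138 = 143


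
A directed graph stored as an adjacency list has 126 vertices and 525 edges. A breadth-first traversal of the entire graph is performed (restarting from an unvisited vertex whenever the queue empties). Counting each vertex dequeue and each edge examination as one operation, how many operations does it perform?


A full BFS traversal dequeues each vertex once and examines each edge once.
Vertex visits: 126
Edge visits: 525
V + E = 126 + 525 = 651


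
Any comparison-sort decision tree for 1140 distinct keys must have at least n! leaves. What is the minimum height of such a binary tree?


A binary decision tree of height h has at most 2^h leaves and needs at least n! of them, so h >= ceil(log2(n!)).
1140! is far too large to multiply out, so use Stirling's series:
  ln(n!) ~ n ln n - n + (1/2) ln(2 pi n) + 1/(12n)  (error below 1/(360 n^3), negligible here)
  ln(1140) = 7.0387835
  n ln n = 1140 * 7.0387835 = 8024.2132
  (1/2) ln(2 pi * 1140) = (1/2) ln(7162.8313) = 4.4383
  1/(12*1140) = 0.0001
  ln(1140!) ~ 8024.2132 - 1140 + 4.4383 + 0.0001 = 6888.6516
Convert to base 2: log2(1140!) = 6888.6516 / ln 2 = 6888.6516 / 0.69314718 = 9938.2235
ceil(9938.2235) = 9939


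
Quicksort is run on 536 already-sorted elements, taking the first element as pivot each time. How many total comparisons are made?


Sum of comparisons per partition:
535 + 534 + ... + 1 + 0
= 536 * (536 - 1) / 2
= 536 * 535 / 2
= 143380


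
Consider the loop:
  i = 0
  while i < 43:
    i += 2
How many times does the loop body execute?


Starting at i = 0, each iteration adds 2.
Iterations until i >= 43:
  Iteration 1: i = 0 -> i = 2
  Iteration 2: i = 2 -> i = 4
  Iteration 3: i = 4 -> i = 6
  Iteration 4: i = 6 -> i = 8
  Iteration 5: i = 8 -> i = 10
  Iteration 6: i = 10 -> i = 12
  Iteration 7: i = 12 -> i = 14
  Iteration 8: i = 14 -> i = 16
  ... continuing ...
Total iterations = ceil(43/2) = 22


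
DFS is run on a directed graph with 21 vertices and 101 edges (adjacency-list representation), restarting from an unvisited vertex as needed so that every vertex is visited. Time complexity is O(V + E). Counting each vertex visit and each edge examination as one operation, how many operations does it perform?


A full DFS traversal processes each vertex exactly once (push/pop on stack).
Each directed edge is examined once.
V = 21, E = 101
V + E = 122


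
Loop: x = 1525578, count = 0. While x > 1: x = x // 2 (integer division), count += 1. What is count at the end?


The variable x halves each step:
x = 1525578 -> 762789 -> 381394 -> 190697 -> 95348 -> 47674 -> 23837 -> 11918 -> 5959 -> 2979 -> 1489 -> 744 -> 372 -> 186 -> 93 -> 46 -> 23 -> 11 -> 5 -> 2 -> 1
Number of halvings = floor(log2(1525578)) = 20


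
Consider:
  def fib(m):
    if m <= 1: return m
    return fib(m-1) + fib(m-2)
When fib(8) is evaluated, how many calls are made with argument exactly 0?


Let N(m) = number of times fib(m) is called while evaluating fib(8).
N(8) = 1 (the initial call).
N(7) = 1 (only fib(8) calls it).
For 1 <= m <= 6: fib(m) is called by fib(m+1) and fib(m+2), so
  N(m) = N(m+1) + N(m+2).
fib(0) is called only by fib(2), so N(0) = N(2).
Walk down from m=8:
  N(8)=1, N(7)=1, N(6)=2, N(5)=3, N(4)=5, N(3)=8, N(2)=13, N(1)=21, N(0)=N(2)=13
N(0) = 13


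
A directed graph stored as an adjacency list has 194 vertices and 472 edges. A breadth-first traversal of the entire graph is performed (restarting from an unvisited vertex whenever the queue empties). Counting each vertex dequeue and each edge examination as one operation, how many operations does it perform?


A full BFS traversal dequeues each vertex once and examines each edge once.
Vertex visits: 194
Edge visits: 472
V + E = 194 + 472 = 666


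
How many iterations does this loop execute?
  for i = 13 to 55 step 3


The loop variable i takes values starting at 13 and increments by 3 each iteration.
Sequence: i = 13, 16, 19, 22, 25, 28, 31, 34, 37, ...
The upper bound 55 is inclusive, so the count is floor((last - first) / step) + 1:
floor((55 - 13) / 3) + 1 = floor(42/3) + 1 = 14 + 1 = 15


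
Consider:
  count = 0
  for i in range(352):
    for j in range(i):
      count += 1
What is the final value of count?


For each i, the inner loop runs i times:
  i=0: inner runs 0 times
  i=1: inner runs 1 time
  i=2: inner runs 2 times
  i=3: inner runs 3 times
  i=4: inner runs 4 times
  i=5: inner runs 5 times
  i=6: inner runs 6 times
  i=7: inner runs 7 times
  ...
Total = 0 + 1 + 2 + ... + 351 = 352*(352-1)/2 = 61776


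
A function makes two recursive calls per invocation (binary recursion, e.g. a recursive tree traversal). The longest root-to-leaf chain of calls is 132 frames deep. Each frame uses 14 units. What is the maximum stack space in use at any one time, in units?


Binary recursion: the two calls run one after the other, so only one root-to-leaf chain of frames is on the stack at a time.
Maximum depth (longest chain) = 132 frames
Each frame = 14 units
Max stack space = 132 * 14 = 1848


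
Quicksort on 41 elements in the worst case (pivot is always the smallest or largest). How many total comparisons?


In the worst case, each partition step picks the worst pivot:
  Partition 1: 40 comparisons (n-1 elements to compare)
  Partition 2: 39 comparisons
  Partition 3: 38 comparisons
  Partition 4: 37 comparisons
  Partition 5: 36 comparisons
  ...
  Last partition: 0 comparisons
Total = (n-1) + (n-2) + ... + 1 + 0 = n*(n-1)/2
= 41*40/2 = 820


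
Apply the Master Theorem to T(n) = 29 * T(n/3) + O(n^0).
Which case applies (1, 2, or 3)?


The Master Theorem: T(n) = a*T(n/b) + O(n^c)
  a = 29, b = 3, c = 0
log_b(a) = log_3(29) ~ 3.065
Compare b^c with a: 3^0 = 1 < 29, so c < log_b(a).
Since c < log_b(a), Case 1 applies.
T(n) = O(n^(log_3 29)) ~ O(n^3.065)
Master Theorem case = 1


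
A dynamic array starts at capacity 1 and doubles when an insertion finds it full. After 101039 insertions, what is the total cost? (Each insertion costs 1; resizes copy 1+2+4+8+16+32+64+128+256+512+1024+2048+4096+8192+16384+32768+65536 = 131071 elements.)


Insertion cost: 101039 (one per element)
Resizes occur just before inserting elements 2, 3, 5, 9, ...
Elements copied at each resize: 1 + 2 + 4 + 8 + 16 + 32 + 64 + 128 + 256 + 512 + 1024 + 2048 + 4096 + 8192 + 16384 + 32768 + 65536
Sum of copies = 131071 (geometric series: 2^k - 1)
Total = 101039 + 131071 = 232110


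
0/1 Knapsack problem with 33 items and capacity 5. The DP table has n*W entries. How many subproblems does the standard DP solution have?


The DP table is indexed by (item, capacity).
Rows: 33 items
Columns: 5 capacity values (1 to W)
Total subproblems = 33 * 5 = 165


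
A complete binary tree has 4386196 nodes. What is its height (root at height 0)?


In a complete binary tree, level k holds nodes 2^k .. 2^(k+1)-1 (1-indexed).
Height = floor(log2(n)) = floor(log2(4386196)) = 22
Check: 2^22 = 4194304 <= 4386196 < 8388608 = 2^23


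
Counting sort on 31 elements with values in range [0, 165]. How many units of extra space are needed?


Output array size: 31 (to store sorted result)
Count array size: 166 (one slot per possible value, range 0 to 165)
Total extra space = 31 + 166 = 197


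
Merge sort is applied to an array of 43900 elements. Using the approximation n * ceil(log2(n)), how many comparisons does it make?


Merge sort divides the array into halves recursively.
Number of levels = ceil(log2(43900)) = 16
At each level, approximately n = 43900 comparisons are needed for merging.
Total comparisons ~ n * ceil(log2(n)) = 43900 * 16 = 702400


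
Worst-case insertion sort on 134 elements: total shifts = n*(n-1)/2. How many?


Sum of shifts = 1 + 2 + 3 + ... + 133
= 134 * 133 / 2
= 17822 / 2
= 8911


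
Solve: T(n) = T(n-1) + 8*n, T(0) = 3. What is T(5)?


Expanding the recurrence:
T(5) = T(4) + 8*5
       = T(3) + 8*4 + 8*5
       ...
       = T(0) + 8*(1 + 2 + ... + 5)
       = 3 + 8 * 5*6/2
       = 3 + 8 * 15
       = 3 + 120 = 123


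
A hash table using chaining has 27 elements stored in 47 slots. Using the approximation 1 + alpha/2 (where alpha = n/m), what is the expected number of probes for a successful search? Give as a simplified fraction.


Load factor alpha = n/m = 27/47
Expected probes = 1 + alpha/2 = 1 + 27/(2*47)
= 1 + 27/94
= 94/94 + 27/94
= 121/94


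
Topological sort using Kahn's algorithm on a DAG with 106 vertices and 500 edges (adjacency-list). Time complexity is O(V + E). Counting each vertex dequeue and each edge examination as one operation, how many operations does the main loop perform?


Kahn's algorithm:
  1. Compute in-degrees: O(V + E)
  2. Process queue: each vertex dequeued once (O(V))
     each edge examined once (O(E))
Total = V + E = 106 + 500 = 606


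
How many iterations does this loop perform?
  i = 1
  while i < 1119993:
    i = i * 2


The loop variable doubles each iteration:
i = 1 -> 2 -> 4 -> 8 -> 16 -> 32 -> 64 -> 128 -> 256 -> 512 -> 1024 -> 2048 -> 4096 -> 8192 -> 16384 -> 32768 -> 65536 -> 131072 -> 262144 -> 524288 -> 1048576 -> 2097152 (stop, 2097152 >= 1119993)
Number of doublings = ceil(log2(1119993)) = 21


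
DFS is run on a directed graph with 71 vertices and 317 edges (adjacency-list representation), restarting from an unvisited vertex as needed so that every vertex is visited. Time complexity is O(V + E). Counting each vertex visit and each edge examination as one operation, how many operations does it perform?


A full DFS traversal processes each vertex exactly once (push/pop on stack).
Each directed edge is examined once.
V = 71, E = 317
V + E = 388


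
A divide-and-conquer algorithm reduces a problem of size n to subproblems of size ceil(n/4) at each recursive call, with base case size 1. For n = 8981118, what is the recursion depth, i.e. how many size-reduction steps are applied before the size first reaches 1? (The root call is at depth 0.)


Each step divides the size by 4 (rounding up); after k steps the size is ceil(n/4^k), which equals 1 exactly when 4^k >= n.
So the depth is the smallest k with 4^k >= 8981118, i.e. ceil(log_4(8981118)).
4^11 = 4194304 < 8981118 <= 16777216 = 4^12
Recursion depth = 12


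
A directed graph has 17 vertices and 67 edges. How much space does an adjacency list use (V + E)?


Adjacency list: one list head per vertex + one entry per edge
Vertex heads: 17
Edge entries: 67
Total = 17 + 67 = 84


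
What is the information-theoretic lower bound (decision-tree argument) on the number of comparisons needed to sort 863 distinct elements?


A binary decision tree of height h has at most 2^h leaves and needs at least n! of them, so h >= ceil(log2(n!)).
863! is far too large to multiply out, so use Stirling's series:
  ln(n!) ~ n ln n - n + (1/2) ln(2 pi n) + 1/(12n)  (error below 1/(360 n^3), negligible here)
  ln(863) = 6.7604147
  n ln n = 863 * 6.7604147 = 5834.2379
  (1/2) ln(2 pi * 863) = (1/2) ln(5422.3889) = 4.2991
  1/(12*863) = 0.0001
  ln(863!) ~ 5834.2379 - 863 + 4.2991 + 0.0001 = 4975.5371
Convert to base 2: log2(863!) = 4975.5371 / ln 2 = 4975.5371 / 0.69314718 = 7178.1827
ceil(7178.1827) = 7179


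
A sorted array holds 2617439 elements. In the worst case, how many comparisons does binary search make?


Halving sequence: 2617439 -> 1308719 -> 654359 -> 327179 -> 163589 -> 81794 -> 40897 -> 20448 -> 10224 -> 5112 -> 2556 -> 1278 -> 639 -> 319 -> 159 -> 79 -> 39 -> 19 -> 9 -> 4 -> 2 -> 1
Number of halvings = 21
Max comparisons = 21 + 1 = 22


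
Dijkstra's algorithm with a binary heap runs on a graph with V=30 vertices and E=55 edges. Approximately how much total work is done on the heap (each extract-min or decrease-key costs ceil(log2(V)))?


Dijkstra with a binary heap: each vertex is extracted once, each edge may relax once.
Each heap operation costs O(log V).
V + E = 30 + 55 = 85
ceil(log2(30)) = 5 (since 2^4 = 16 < 30 <= 32 = 2^5)
Total heap work = (V+E) * ceil(log2(V)) = 85 * 5 = 425


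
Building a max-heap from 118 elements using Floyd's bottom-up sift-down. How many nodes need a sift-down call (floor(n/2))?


In a heap of 118 elements (0-indexed array):
  Last element index: 117
  Parent of last element: floor((117 - 1) / 2) = 58
  Internal nodes: indices 0 to 58
  Count = floor(118/2) = 59


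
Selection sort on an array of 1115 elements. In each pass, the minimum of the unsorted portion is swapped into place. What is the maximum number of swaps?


Selection sort performs one swap per pass:
  Pass 1: find min in positions 0 to 1114, swap with position 0
  Pass 2: find min in positions 1 to 1114, swap with position 1
  Pass 3: find min in positions 2 to 1114, swap with position 2
  Pass 4: find min in positions 3 to 1114, swap with position 3
  Pass 5: find min in positions 4 to 1114, swap with position 4
  ... (1109 more passes)
Total passes (and swaps) = n - 1 = 1115 - 1 = 1114


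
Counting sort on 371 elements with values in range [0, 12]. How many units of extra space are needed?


Output array size: 371 (to store sorted result)
Count array size: 13 (one slot per possible value, range 0 to 12)
Total extra space = 371 + 13 = 384


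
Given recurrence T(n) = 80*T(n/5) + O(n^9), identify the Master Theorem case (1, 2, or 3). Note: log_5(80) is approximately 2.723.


Master Theorem parameters: a=80, b=5, c=9
log_b(a) = 2.723
Compare b^c with a: 5^9 = 1953125 > 80, so c > log_b(a).
Comparing c=9 vs log_b(a)=2.723:
9 > 2.723 => Case 3
Result: T(n) = O(n^9)
Master Theorem case = 3


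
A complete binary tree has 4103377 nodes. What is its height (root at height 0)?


In a complete binary tree, level k holds nodes 2^k .. 2^(k+1)-1 (1-indexed).
Height = floor(log2(n)) = floor(log2(4103377)) = 21
Check: 2^21 = 2097152 <= 4103377 < 4194304 = 2^22


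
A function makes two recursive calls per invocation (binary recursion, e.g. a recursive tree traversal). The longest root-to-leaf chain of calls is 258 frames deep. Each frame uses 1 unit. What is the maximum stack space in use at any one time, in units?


Binary recursion: the two calls run one after the other, so only one root-to-leaf chain of frames is on the stack at a time.
Maximum depth (longest chain) = 258 frames
Each frame = 1 unit
Max stack space = 258 * 1 = 258


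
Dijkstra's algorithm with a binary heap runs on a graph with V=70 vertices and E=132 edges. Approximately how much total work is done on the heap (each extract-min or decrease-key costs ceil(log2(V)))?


Dijkstra with a binary heap: each vertex is extracted once, each edge may relax once.
Each heap operation costs O(log V).
V + E = 70 + 132 = 202
ceil(log2(70)) = 7 (since 2^6 = 64 < 70 <= 128 = 2^7)
Total heap work = (V+E) * ceil(log2(V)) = 202 * 7 = 1414


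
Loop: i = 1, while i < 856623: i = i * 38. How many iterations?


i multiplies by 38 each step:
i = 1 -> 38 -> 1444 -> 54872 -> 2085136 (stop)
Iterations = ceil(log_38(856623)) = 4


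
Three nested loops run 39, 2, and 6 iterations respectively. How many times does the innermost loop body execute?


Loop 1 (outermost): 39 iterations
Loop 2 (middle): 2 iterations per outer
Loop 3 (innermost): 6 iterations per middle
Total = 39 * 2 * 6 = 468


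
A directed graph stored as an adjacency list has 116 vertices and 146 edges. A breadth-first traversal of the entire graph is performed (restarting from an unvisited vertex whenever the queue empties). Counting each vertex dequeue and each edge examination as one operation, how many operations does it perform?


A full BFS traversal dequeues each vertex once and examines each edge once.
Vertex visits: 116
Edge visits: 146
V + E = 116 + 146 = 262


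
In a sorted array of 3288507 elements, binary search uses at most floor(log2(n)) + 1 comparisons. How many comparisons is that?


Halving sequence: 3288507 -> 1644253 -> 822126 -> 411063 -> 205531 -> 102765 -> 51382 -> 25691 -> 12845 -> 6422 -> 3211 -> 1605 -> 802 -> 401 -> 200 -> 100 -> 50 -> 25 -> 12 -> 6 -> 3 -> 1
Number of halvings = 21
Max comparisons = 21 + 1 = 22


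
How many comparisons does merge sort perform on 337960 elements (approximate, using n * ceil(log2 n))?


Recursion depth: ceil(log2(337960)) = 19
Each recursion level merges n = 337960 elements
Total = 337960 * 19 = 6421240


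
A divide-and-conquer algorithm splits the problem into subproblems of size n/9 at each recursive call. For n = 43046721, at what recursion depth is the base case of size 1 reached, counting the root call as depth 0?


At each depth, the problem size is divided by 9:
  Depth 0: problem size = 43046721
  Depth 1: problem size = 4782969
  Depth 2: problem size = 531441
  Depth 3: problem size = 59049
  Depth 4: problem size = 6561
  Depth 5: problem size = 729
  Depth 6: problem size = 81
  Depth 7: problem size = 9
  Depth 8: problem size = 1 (base case)
The base case is reached at depth log_9(43046721) = 8 (the tree has 9 levels counting depth 0, but the depth asked for is 8).
Recursion depth = 8


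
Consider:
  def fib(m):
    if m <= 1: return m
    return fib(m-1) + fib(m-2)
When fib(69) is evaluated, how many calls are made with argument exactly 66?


Let N(m) = number of times fib(m) is called while evaluating fib(69).
N(69) = 1 (the initial call).
N(68) = 1 (only fib(69) calls it).
For 1 <= m <= 67: fib(m) is called by fib(m+1) and fib(m+2), so
  N(m) = N(m+1) + N(m+2).
fib(0) is called only by fib(2), so N(0) = N(2).
Walk down from m=69:
  N(69)=1, N(68)=1, N(67)=2, N(66)=3
N(66) = 3


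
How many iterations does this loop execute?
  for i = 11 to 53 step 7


The loop variable i takes values starting at 11 and increments by 7 each iteration.
Sequence: i = 11, 18, 25, 32, 39, 46, 53
The upper bound 53 is inclusive, so the count is floor((last - first) / step) + 1:
floor((53 - 11) / 7) + 1 = floor(42/7) + 1 = 6 + 1 = 7


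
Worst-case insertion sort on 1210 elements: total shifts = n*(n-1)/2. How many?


Sum of shifts = 1 + 2 + 3 + ... + 1209
= 1210 * 1209 / 2
= 1462890 / 2
= 731445


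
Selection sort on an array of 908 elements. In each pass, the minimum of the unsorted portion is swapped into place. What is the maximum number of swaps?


Selection sort performs one swap per pass:
  Pass 1: find min in positions 0 to 907, swap with position 0
  Pass 2: find min in positions 1 to 907, swap with position 1
  Pass 3: find min in positions 2 to 907, swap with position 2
  Pass 4: find min in positions 3 to 907, swap with position 3
  Pass 5: find min in positions 4 to 907, swap with position 4
  ... (902 more passes)
Total passes (and swaps) = n - 1 = 908 - 1 = 907


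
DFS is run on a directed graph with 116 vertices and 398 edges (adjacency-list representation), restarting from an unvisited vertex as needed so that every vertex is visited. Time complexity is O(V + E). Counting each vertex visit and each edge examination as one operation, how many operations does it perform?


A full DFS traversal processes each vertex exactly once (push/pop on stack).
Each directed edge is examined once.
V = 116, E = 398
V + E = 514


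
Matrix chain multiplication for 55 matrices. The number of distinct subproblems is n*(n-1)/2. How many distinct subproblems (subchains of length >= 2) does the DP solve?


Subproblems are indexed by (i, j) where i < j.
Number of such pairs = n*(n-1)/2
= 55 * 54 / 2
= 1485
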